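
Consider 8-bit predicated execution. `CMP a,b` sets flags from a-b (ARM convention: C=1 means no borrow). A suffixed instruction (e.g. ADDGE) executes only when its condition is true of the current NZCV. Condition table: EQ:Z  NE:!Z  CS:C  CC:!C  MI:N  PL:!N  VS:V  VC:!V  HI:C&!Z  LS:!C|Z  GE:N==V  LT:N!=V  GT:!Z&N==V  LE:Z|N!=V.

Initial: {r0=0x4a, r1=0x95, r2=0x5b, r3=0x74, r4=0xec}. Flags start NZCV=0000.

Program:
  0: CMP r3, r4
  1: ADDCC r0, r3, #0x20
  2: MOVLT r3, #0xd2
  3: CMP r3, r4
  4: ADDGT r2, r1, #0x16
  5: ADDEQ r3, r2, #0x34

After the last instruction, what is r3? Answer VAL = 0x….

0: ✓ CMP  NZCV=1001
1: ✓ ADDCC  r0←0x94
2: · MOVLT
3: ✓ CMP  NZCV=1001
4: ✓ ADDGT  r2←0xab
5: · ADDEQ

VAL = 0x74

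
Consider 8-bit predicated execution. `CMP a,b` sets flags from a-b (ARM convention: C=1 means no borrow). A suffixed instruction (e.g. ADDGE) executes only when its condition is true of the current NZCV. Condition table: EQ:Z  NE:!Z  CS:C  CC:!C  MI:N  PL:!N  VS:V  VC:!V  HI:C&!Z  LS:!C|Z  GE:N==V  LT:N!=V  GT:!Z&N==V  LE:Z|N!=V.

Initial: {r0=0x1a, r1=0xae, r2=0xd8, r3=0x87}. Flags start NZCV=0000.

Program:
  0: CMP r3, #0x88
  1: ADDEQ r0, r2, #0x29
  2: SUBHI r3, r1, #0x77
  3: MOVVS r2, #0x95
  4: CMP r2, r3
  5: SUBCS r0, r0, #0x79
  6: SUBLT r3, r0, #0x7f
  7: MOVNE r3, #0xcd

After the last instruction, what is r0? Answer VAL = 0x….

VAL = 0xa1

0: ✓ CMP  NZCV=1000
1: · ADDEQ
2: · SUBHI
3: · MOVVS
4: ✓ CMP  NZCV=0010
5: ✓ SUBCS  r0←0xa1
6: · SUBLT
7: ✓ MOVNE  r3←0xcd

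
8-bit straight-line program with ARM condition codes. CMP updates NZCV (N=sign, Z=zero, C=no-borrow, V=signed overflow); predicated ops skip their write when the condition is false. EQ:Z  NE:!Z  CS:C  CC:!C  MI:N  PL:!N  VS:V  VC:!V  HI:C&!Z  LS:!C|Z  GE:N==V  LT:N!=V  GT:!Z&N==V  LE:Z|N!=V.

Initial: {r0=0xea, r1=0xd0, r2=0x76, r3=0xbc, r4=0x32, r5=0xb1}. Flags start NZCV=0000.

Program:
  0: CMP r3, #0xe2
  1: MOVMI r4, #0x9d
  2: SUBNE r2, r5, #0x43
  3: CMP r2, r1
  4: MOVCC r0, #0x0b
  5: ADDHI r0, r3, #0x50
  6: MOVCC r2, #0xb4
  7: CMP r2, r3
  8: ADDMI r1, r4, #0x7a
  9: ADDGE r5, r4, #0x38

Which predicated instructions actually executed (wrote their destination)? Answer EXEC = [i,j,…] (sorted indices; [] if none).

EXEC = [1,2,4,6,8]

[0] flags=1000 → (cmp)
[1] flags=1000 MI?T → r4=0x9d
[2] flags=1000 NE?T → r2=0x6e
[3] flags=1001 → (cmp)
[4] flags=1001 CC?T → r0=0x0b
[5] flags=1001 HI?F → skip
[6] flags=1001 CC?T → r2=0xb4
[7] flags=1000 → (cmp)
[8] flags=1000 MI?T → r1=0x17
[9] flags=1000 GE?F → skip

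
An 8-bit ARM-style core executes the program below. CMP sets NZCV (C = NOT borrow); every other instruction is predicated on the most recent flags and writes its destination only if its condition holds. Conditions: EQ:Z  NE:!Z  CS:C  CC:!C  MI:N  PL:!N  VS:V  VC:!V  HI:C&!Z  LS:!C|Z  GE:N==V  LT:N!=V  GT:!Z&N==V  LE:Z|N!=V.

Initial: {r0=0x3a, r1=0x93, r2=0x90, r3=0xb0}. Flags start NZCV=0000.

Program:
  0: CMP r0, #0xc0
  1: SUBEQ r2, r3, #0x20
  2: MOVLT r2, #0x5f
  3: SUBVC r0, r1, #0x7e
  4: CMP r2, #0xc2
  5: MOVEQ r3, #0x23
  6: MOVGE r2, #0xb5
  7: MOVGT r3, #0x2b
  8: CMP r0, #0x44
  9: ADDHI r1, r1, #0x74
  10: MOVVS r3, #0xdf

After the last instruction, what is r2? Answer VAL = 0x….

0: ✓ CMP  NZCV=0000
1: · SUBEQ
2: · MOVLT
3: ✓ SUBVC  r0←0x15
4: ✓ CMP  NZCV=1000
5: · MOVEQ
6: · MOVGE
7: · MOVGT
8: ✓ CMP  NZCV=1000
9: · ADDHI
10: · MOVVS

VAL = 0x90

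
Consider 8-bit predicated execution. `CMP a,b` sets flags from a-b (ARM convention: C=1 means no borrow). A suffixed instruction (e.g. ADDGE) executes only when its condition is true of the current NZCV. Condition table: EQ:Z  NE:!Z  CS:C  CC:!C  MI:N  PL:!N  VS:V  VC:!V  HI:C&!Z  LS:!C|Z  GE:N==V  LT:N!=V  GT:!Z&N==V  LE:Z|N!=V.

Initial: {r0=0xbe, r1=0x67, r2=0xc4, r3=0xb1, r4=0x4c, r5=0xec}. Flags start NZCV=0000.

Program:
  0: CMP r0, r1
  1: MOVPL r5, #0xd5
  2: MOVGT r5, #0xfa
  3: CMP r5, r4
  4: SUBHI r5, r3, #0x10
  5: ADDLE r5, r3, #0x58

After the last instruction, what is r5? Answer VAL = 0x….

VAL = 0x09

0: ✓ CMP  NZCV=0011
1: ✓ MOVPL  r5←0xd5
2: · MOVGT
3: ✓ CMP  NZCV=1010
4: ✓ SUBHI  r5←0xa1
5: ✓ ADDLE  r5←0x09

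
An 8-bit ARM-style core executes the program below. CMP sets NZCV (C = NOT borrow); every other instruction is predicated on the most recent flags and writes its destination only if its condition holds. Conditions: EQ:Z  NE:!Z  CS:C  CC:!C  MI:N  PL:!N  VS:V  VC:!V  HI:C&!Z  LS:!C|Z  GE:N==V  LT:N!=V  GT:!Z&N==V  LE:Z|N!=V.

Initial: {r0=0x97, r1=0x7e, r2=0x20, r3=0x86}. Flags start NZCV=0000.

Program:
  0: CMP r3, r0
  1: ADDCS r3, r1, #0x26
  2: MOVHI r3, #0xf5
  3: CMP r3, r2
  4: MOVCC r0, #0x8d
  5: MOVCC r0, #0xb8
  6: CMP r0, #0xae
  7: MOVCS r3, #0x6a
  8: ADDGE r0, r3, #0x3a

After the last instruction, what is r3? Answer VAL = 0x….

VAL = 0x86

0: ✓ CMP  NZCV=1000
1: · ADDCS
2: · MOVHI
3: ✓ CMP  NZCV=0011
4: · MOVCC
5: · MOVCC
6: ✓ CMP  NZCV=1000
7: · MOVCS
8: · ADDGE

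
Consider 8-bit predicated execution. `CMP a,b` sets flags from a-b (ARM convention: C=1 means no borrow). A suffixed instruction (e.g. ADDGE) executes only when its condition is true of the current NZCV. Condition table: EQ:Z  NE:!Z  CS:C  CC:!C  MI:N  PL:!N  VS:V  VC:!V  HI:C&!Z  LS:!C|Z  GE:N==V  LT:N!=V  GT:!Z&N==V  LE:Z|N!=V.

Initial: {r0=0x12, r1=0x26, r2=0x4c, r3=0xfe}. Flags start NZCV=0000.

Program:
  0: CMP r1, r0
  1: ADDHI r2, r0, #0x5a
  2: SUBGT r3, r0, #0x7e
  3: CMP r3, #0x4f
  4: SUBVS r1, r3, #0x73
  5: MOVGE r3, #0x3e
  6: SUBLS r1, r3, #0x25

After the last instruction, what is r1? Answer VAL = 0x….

VAL = 0x21

0: ✓ CMP  NZCV=0010
1: ✓ ADDHI  r2←0x6c
2: ✓ SUBGT  r3←0x94
3: ✓ CMP  NZCV=0011
4: ✓ SUBVS  r1←0x21
5: · MOVGE
6: · SUBLS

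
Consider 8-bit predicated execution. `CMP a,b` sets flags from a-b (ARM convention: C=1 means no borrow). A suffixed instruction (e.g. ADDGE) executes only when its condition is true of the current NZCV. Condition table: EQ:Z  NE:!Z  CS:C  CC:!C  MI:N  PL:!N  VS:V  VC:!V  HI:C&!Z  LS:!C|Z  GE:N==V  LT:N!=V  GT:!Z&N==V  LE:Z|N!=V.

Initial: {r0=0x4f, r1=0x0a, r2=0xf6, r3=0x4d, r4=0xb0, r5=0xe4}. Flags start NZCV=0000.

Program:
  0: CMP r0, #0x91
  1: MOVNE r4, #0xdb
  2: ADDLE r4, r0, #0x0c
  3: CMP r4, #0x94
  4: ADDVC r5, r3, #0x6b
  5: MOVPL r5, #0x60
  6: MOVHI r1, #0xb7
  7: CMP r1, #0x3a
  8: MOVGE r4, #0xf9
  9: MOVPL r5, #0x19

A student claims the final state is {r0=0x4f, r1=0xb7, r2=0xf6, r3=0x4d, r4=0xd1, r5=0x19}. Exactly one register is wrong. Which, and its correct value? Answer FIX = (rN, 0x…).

[0] flags=1001 → (cmp)
[1] flags=1001 NE?T → r4=0xdb
[2] flags=1001 LE?F → skip
[3] flags=0010 → (cmp)
[4] flags=0010 VC?T → r5=0xb8
[5] flags=0010 PL?T → r5=0x60
[6] flags=0010 HI?T → r1=0xb7
[7] flags=0011 → (cmp)
[8] flags=0011 GE?F → skip
[9] flags=0011 PL?T → r5=0x19

FIX = (r4, 0xdb)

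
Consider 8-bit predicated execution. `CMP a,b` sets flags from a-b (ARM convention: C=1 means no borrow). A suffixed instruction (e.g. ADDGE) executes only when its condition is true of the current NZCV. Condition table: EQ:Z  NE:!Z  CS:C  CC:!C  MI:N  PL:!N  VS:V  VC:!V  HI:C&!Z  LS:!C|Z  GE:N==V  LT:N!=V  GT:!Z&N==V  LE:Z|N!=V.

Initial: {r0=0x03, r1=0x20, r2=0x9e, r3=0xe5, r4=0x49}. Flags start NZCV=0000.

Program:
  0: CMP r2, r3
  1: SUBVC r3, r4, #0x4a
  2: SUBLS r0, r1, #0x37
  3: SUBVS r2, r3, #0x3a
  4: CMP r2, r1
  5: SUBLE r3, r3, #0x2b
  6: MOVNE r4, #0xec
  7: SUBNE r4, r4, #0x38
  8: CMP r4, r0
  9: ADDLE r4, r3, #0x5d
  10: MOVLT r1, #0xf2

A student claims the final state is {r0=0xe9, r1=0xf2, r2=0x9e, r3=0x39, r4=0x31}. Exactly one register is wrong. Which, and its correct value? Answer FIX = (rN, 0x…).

[0] flags=1000 → (cmp)
[1] flags=1000 VC?T → r3=0xff
[2] flags=1000 LS?T → r0=0xe9
[3] flags=1000 VS?F → skip
[4] flags=0011 → (cmp)
[5] flags=0011 LE?T → r3=0xd4
[6] flags=0011 NE?T → r4=0xec
[7] flags=0011 NE?T → r4=0xb4
[8] flags=1000 → (cmp)
[9] flags=1000 LE?T → r4=0x31
[10] flags=1000 LT?T → r1=0xf2

FIX = (r3, 0xd4)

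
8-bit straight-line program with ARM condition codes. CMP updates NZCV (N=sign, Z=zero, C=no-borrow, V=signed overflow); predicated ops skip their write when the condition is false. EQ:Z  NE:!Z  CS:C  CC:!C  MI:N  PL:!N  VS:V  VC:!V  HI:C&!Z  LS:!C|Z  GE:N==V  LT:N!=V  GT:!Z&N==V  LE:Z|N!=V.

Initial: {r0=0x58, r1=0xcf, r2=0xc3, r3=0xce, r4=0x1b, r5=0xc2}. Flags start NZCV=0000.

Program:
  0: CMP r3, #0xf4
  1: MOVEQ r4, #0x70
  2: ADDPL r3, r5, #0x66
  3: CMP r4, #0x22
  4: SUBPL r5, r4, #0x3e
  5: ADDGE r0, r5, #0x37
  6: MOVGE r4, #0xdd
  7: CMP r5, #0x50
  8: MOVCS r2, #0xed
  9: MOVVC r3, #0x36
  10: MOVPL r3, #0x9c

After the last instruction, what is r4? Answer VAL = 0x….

VAL = 0x1b

0: ✓ CMP  NZCV=1000
1: · MOVEQ
2: · ADDPL
3: ✓ CMP  NZCV=1000
4: · SUBPL
5: · ADDGE
6: · MOVGE
7: ✓ CMP  NZCV=0011
8: ✓ MOVCS  r2←0xed
9: · MOVVC
10: ✓ MOVPL  r3←0x9c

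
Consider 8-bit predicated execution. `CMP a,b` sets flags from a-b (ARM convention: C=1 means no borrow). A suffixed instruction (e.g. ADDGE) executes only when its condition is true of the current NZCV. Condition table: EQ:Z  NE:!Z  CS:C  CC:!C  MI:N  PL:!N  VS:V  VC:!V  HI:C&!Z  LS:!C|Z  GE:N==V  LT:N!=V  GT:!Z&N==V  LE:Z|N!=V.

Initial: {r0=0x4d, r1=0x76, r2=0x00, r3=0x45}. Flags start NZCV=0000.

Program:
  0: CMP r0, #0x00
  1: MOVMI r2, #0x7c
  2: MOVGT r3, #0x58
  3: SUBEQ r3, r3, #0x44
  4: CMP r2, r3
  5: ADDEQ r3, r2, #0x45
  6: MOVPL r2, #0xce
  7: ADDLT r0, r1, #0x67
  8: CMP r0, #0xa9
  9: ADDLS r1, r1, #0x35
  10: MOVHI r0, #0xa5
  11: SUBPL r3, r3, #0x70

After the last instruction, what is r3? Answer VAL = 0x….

[0] flags=0010 → (cmp)
[1] flags=0010 MI?F → skip
[2] flags=0010 GT?T → r3=0x58
[3] flags=0010 EQ?F → skip
[4] flags=1000 → (cmp)
[5] flags=1000 EQ?F → skip
[6] flags=1000 PL?F → skip
[7] flags=1000 LT?T → r0=0xdd
[8] flags=0010 → (cmp)
[9] flags=0010 LS?F → skip
[10] flags=0010 HI?T → r0=0xa5
[11] flags=0010 PL?T → r3=0xe8

VAL = 0xe8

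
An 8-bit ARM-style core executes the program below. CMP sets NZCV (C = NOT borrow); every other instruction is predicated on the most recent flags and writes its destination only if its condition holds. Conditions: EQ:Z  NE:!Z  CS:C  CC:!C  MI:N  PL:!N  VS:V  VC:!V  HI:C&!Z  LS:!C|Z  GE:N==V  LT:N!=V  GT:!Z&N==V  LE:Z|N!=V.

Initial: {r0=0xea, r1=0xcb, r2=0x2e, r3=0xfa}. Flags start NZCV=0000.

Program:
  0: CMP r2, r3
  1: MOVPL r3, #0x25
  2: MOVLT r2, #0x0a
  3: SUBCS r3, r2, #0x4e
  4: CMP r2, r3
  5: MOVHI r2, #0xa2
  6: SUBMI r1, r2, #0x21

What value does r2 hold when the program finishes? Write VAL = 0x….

[0] flags=0000 → (cmp)
[1] flags=0000 PL?T → r3=0x25
[2] flags=0000 LT?F → skip
[3] flags=0000 CS?F → skip
[4] flags=0010 → (cmp)
[5] flags=0010 HI?T → r2=0xa2
[6] flags=0010 MI?F → skip

VAL = 0xa2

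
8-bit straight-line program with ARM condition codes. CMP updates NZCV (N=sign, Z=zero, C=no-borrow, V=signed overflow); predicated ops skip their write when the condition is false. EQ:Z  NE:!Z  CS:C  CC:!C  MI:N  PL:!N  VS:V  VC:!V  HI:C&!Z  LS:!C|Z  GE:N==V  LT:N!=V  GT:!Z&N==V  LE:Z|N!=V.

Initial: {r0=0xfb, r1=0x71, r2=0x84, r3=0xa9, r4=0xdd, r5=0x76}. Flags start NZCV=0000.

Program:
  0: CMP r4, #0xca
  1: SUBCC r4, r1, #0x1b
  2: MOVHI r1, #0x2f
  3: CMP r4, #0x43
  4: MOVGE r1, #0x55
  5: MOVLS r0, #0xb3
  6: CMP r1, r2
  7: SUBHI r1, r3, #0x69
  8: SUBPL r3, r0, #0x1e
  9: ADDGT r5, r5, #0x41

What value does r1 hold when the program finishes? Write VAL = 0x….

0: ✓ CMP  NZCV=0010
1: · SUBCC
2: ✓ MOVHI  r1←0x2f
3: ✓ CMP  NZCV=1010
4: · MOVGE
5: · MOVLS
6: ✓ CMP  NZCV=1001
7: · SUBHI
8: · SUBPL
9: ✓ ADDGT  r5←0xb7

VAL = 0x2f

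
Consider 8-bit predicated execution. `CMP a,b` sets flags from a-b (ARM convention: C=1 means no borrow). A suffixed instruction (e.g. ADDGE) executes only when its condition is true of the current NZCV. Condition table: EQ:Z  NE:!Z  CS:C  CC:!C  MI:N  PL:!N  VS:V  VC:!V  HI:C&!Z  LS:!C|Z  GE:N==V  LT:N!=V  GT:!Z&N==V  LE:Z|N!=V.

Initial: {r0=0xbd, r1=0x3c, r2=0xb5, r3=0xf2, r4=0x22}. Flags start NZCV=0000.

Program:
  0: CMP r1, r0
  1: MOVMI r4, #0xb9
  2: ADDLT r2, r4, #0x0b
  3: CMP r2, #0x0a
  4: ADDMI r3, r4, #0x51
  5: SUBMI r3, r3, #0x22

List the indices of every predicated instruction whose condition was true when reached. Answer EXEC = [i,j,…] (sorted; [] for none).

EXEC = [4,5]

[0] flags=0000 → (cmp)
[1] flags=0000 MI?F → skip
[2] flags=0000 LT?F → skip
[3] flags=1010 → (cmp)
[4] flags=1010 MI?T → r3=0x73
[5] flags=1010 MI?T → r3=0x51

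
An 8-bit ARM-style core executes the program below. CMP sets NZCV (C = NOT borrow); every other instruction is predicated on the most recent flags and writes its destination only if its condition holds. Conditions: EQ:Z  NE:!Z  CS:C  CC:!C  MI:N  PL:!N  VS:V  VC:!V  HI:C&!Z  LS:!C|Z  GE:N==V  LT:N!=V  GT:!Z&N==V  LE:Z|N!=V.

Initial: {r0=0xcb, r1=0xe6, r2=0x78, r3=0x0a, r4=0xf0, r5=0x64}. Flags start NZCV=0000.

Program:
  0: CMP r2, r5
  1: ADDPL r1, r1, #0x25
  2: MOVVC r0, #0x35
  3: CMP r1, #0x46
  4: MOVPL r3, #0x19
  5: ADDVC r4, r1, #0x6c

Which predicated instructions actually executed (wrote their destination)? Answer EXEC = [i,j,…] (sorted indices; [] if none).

[0] flags=0010 → (cmp)
[1] flags=0010 PL?T → r1=0x0b
[2] flags=0010 VC?T → r0=0x35
[3] flags=1000 → (cmp)
[4] flags=1000 PL?F → skip
[5] flags=1000 VC?T → r4=0x77

EXEC = [1,2,5]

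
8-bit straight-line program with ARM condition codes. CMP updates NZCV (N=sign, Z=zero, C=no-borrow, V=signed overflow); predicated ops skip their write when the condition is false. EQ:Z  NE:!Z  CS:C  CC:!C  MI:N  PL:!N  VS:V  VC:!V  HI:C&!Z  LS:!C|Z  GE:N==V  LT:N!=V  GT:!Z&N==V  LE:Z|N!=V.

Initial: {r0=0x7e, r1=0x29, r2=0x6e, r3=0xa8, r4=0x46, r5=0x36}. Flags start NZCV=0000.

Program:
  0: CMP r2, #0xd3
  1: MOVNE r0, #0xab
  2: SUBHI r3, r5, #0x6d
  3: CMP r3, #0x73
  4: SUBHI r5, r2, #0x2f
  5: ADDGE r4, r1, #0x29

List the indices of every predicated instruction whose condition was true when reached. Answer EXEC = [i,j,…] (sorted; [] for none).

[0] flags=1001 → (cmp)
[1] flags=1001 NE?T → r0=0xab
[2] flags=1001 HI?F → skip
[3] flags=0011 → (cmp)
[4] flags=0011 HI?T → r5=0x3f
[5] flags=0011 GE?F → skip

EXEC = [1,4]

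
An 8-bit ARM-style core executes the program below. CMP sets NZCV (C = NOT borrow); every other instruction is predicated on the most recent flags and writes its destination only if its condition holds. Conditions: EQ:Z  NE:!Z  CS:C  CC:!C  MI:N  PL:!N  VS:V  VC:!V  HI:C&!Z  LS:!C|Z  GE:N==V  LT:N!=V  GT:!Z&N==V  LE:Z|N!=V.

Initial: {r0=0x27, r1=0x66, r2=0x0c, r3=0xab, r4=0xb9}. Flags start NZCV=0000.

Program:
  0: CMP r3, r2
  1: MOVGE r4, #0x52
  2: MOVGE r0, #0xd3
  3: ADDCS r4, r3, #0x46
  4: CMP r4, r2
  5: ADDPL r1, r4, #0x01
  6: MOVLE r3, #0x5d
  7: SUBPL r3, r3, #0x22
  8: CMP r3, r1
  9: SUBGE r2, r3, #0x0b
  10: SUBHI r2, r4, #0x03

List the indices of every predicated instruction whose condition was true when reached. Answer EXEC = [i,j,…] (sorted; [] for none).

EXEC = [3,6]

0: ✓ CMP  NZCV=1010
1: · MOVGE
2: · MOVGE
3: ✓ ADDCS  r4←0xf1
4: ✓ CMP  NZCV=1010
5: · ADDPL
6: ✓ MOVLE  r3←0x5d
7: · SUBPL
8: ✓ CMP  NZCV=1000
9: · SUBGE
10: · SUBHI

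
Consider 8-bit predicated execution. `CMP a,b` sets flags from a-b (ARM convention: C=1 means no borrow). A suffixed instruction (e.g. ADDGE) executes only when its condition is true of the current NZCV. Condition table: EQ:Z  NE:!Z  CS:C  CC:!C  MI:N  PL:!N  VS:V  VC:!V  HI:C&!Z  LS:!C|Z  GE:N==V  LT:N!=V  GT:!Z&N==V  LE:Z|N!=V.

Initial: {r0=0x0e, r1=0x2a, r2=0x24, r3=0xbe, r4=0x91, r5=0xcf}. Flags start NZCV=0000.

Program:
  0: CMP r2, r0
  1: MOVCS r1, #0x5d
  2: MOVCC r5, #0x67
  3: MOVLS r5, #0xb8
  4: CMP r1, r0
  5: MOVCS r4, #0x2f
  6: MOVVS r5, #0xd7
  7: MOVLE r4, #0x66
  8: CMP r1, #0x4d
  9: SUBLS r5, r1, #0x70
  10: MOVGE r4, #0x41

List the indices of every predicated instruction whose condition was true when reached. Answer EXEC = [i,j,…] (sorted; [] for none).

EXEC = [1,5,10]

[0] flags=0010 → (cmp)
[1] flags=0010 CS?T → r1=0x5d
[2] flags=0010 CC?F → skip
[3] flags=0010 LS?F → skip
[4] flags=0010 → (cmp)
[5] flags=0010 CS?T → r4=0x2f
[6] flags=0010 VS?F → skip
[7] flags=0010 LE?F → skip
[8] flags=0010 → (cmp)
[9] flags=0010 LS?F → skip
[10] flags=0010 GE?T → r4=0x41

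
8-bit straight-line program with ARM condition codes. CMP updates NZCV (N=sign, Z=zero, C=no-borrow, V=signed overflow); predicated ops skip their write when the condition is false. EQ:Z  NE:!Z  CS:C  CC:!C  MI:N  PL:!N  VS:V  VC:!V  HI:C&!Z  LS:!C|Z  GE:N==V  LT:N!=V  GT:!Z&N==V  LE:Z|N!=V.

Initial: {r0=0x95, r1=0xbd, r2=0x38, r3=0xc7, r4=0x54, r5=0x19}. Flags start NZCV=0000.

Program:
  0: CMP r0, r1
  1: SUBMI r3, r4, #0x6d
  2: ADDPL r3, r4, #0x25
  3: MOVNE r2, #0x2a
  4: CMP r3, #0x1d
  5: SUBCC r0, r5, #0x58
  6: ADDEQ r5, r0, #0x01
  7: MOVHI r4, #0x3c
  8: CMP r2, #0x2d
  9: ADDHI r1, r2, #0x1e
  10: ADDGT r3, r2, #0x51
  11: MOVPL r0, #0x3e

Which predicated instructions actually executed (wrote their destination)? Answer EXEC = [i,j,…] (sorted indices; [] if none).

EXEC = [1,3,7]

[0] flags=1000 → (cmp)
[1] flags=1000 MI?T → r3=0xe7
[2] flags=1000 PL?F → skip
[3] flags=1000 NE?T → r2=0x2a
[4] flags=1010 → (cmp)
[5] flags=1010 CC?F → skip
[6] flags=1010 EQ?F → skip
[7] flags=1010 HI?T → r4=0x3c
[8] flags=1000 → (cmp)
[9] flags=1000 HI?F → skip
[10] flags=1000 GT?F → skip
[11] flags=1000 PL?F → skip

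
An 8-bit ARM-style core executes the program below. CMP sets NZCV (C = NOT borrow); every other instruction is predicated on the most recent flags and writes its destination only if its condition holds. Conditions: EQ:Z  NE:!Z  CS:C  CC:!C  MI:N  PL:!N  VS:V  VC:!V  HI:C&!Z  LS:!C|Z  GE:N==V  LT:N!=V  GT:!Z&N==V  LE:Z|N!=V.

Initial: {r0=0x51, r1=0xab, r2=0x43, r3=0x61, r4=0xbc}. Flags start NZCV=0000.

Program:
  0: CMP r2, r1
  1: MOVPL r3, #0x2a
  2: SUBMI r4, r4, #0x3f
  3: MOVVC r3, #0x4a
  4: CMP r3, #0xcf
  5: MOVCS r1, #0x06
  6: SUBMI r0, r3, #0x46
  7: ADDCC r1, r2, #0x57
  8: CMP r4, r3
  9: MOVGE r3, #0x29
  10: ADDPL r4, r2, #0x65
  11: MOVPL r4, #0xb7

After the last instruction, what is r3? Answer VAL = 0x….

VAL = 0x29

[0] flags=1001 → (cmp)
[1] flags=1001 PL?F → skip
[2] flags=1001 MI?T → r4=0x7d
[3] flags=1001 VC?F → skip
[4] flags=1001 → (cmp)
[5] flags=1001 CS?F → skip
[6] flags=1001 MI?T → r0=0x1b
[7] flags=1001 CC?T → r1=0x9a
[8] flags=0010 → (cmp)
[9] flags=0010 GE?T → r3=0x29
[10] flags=0010 PL?T → r4=0xa8
[11] flags=0010 PL?T → r4=0xb7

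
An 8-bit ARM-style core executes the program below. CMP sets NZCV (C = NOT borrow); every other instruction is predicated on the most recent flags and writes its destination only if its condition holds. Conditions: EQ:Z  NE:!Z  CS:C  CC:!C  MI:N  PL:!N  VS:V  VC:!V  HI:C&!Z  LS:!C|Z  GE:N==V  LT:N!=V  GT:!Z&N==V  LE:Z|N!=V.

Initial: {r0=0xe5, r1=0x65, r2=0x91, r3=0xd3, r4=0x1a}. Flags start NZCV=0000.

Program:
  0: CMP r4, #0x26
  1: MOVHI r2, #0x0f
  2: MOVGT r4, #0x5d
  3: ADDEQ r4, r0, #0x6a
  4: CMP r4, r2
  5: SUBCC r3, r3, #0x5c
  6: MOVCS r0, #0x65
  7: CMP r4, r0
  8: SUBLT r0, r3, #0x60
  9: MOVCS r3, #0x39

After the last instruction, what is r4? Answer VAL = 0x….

[0] flags=1000 → (cmp)
[1] flags=1000 HI?F → skip
[2] flags=1000 GT?F → skip
[3] flags=1000 EQ?F → skip
[4] flags=1001 → (cmp)
[5] flags=1001 CC?T → r3=0x77
[6] flags=1001 CS?F → skip
[7] flags=0000 → (cmp)
[8] flags=0000 LT?F → skip
[9] flags=0000 CS?F → skip

VAL = 0x1a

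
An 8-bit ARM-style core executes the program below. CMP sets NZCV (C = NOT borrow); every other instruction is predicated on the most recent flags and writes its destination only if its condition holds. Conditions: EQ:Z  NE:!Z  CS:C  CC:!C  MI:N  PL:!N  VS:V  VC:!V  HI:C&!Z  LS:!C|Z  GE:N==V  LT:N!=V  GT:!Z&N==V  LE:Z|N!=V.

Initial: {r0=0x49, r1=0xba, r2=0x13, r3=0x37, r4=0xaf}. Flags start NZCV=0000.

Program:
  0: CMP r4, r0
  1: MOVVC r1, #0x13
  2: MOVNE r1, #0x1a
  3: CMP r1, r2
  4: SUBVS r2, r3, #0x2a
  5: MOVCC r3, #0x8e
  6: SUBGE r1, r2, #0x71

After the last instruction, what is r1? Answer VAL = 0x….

VAL = 0xa2

0: ✓ CMP  NZCV=0011
1: · MOVVC
2: ✓ MOVNE  r1←0x1a
3: ✓ CMP  NZCV=0010
4: · SUBVS
5: · MOVCC
6: ✓ SUBGE  r1←0xa2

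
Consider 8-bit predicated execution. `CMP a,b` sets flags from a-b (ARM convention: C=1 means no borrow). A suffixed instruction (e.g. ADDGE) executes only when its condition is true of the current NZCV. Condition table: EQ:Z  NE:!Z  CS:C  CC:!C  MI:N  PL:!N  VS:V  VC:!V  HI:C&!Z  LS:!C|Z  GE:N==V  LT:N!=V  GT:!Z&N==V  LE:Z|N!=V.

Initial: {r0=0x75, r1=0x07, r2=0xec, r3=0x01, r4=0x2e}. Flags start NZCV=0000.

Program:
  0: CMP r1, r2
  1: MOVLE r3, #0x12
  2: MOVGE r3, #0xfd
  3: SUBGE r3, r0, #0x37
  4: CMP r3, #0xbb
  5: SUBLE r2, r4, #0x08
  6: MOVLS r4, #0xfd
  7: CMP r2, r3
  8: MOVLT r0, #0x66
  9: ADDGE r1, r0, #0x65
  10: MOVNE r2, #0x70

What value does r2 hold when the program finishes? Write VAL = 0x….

[0] flags=0000 → (cmp)
[1] flags=0000 LE?F → skip
[2] flags=0000 GE?T → r3=0xfd
[3] flags=0000 GE?T → r3=0x3e
[4] flags=1001 → (cmp)
[5] flags=1001 LE?F → skip
[6] flags=1001 LS?T → r4=0xfd
[7] flags=1010 → (cmp)
[8] flags=1010 LT?T → r0=0x66
[9] flags=1010 GE?F → skip
[10] flags=1010 NE?T → r2=0x70

VAL = 0x70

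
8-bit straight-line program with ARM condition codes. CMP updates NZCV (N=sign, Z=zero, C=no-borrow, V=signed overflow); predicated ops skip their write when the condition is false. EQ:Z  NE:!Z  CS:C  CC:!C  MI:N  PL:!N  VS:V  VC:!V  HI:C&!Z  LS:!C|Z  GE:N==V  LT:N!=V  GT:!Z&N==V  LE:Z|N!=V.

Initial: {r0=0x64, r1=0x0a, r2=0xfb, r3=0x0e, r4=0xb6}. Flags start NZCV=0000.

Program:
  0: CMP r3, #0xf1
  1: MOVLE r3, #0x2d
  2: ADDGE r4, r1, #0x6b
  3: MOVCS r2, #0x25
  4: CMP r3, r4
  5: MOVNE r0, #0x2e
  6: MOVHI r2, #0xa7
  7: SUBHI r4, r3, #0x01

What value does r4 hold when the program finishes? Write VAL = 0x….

VAL = 0x75

[0] flags=0000 → (cmp)
[1] flags=0000 LE?F → skip
[2] flags=0000 GE?T → r4=0x75
[3] flags=0000 CS?F → skip
[4] flags=1000 → (cmp)
[5] flags=1000 NE?T → r0=0x2e
[6] flags=1000 HI?F → skip
[7] flags=1000 HI?F → skip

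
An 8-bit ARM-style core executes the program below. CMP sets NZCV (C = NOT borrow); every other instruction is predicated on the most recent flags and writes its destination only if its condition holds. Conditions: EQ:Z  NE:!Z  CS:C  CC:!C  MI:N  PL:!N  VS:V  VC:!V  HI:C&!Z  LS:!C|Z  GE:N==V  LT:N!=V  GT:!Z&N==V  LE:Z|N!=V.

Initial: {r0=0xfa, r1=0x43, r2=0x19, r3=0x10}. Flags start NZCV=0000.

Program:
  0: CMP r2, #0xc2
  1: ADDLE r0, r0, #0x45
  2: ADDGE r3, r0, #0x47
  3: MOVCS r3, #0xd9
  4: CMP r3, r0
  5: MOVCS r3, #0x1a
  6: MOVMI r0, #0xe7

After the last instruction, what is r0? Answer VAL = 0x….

[0] flags=0000 → (cmp)
[1] flags=0000 LE?F → skip
[2] flags=0000 GE?T → r3=0x41
[3] flags=0000 CS?F → skip
[4] flags=0000 → (cmp)
[5] flags=0000 CS?F → skip
[6] flags=0000 MI?F → skip

VAL = 0xfa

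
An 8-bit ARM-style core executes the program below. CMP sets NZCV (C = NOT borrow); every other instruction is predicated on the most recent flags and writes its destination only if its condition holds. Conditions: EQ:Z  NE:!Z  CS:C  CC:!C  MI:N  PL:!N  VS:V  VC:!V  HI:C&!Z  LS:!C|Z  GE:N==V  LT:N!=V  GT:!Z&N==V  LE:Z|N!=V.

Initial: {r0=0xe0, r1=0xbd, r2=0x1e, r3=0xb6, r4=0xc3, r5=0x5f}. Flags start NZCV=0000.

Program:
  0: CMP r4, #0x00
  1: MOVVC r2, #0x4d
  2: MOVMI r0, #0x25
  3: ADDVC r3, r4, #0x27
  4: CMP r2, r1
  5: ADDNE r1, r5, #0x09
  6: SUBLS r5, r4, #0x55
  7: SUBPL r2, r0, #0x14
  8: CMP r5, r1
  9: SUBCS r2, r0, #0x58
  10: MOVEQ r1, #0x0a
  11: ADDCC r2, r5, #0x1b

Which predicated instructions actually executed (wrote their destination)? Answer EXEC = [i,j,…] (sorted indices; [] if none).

EXEC = [1,2,3,5,6,9]

[0] flags=1010 → (cmp)
[1] flags=1010 VC?T → r2=0x4d
[2] flags=1010 MI?T → r0=0x25
[3] flags=1010 VC?T → r3=0xea
[4] flags=1001 → (cmp)
[5] flags=1001 NE?T → r1=0x68
[6] flags=1001 LS?T → r5=0x6e
[7] flags=1001 PL?F → skip
[8] flags=0010 → (cmp)
[9] flags=0010 CS?T → r2=0xcd
[10] flags=0010 EQ?F → skip
[11] flags=0010 CC?F → skip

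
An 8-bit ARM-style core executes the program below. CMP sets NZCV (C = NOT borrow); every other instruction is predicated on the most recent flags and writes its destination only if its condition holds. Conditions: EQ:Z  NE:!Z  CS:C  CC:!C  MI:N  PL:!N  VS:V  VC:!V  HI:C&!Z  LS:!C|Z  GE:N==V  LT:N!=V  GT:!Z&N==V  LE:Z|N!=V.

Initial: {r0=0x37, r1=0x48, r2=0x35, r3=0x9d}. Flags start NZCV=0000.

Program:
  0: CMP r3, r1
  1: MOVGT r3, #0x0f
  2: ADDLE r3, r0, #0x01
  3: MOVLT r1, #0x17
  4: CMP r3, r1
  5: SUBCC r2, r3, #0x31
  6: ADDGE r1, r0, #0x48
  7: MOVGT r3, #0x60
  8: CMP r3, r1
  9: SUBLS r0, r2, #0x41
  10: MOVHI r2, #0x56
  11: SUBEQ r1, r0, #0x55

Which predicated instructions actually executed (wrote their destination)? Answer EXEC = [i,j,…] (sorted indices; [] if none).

0: ✓ CMP  NZCV=0011
1: · MOVGT
2: ✓ ADDLE  r3←0x38
3: ✓ MOVLT  r1←0x17
4: ✓ CMP  NZCV=0010
5: · SUBCC
6: ✓ ADDGE  r1←0x7f
7: ✓ MOVGT  r3←0x60
8: ✓ CMP  NZCV=1000
9: ✓ SUBLS  r0←0xf4
10: · MOVHI
11: · SUBEQ

EXEC = [2,3,6,7,9]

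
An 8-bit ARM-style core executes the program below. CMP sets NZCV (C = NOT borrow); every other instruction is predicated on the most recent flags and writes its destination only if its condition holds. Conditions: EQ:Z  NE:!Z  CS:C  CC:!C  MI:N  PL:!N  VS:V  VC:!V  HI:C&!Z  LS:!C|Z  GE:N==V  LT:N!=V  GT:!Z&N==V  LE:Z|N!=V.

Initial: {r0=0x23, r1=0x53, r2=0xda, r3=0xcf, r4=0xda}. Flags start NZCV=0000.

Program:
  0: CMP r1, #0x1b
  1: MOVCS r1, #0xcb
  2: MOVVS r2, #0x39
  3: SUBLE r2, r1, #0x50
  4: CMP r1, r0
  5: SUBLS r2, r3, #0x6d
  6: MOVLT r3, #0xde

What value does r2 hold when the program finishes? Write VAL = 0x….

VAL = 0xda

[0] flags=0010 → (cmp)
[1] flags=0010 CS?T → r1=0xcb
[2] flags=0010 VS?F → skip
[3] flags=0010 LE?F → skip
[4] flags=1010 → (cmp)
[5] flags=1010 LS?F → skip
[6] flags=1010 LT?T → r3=0xde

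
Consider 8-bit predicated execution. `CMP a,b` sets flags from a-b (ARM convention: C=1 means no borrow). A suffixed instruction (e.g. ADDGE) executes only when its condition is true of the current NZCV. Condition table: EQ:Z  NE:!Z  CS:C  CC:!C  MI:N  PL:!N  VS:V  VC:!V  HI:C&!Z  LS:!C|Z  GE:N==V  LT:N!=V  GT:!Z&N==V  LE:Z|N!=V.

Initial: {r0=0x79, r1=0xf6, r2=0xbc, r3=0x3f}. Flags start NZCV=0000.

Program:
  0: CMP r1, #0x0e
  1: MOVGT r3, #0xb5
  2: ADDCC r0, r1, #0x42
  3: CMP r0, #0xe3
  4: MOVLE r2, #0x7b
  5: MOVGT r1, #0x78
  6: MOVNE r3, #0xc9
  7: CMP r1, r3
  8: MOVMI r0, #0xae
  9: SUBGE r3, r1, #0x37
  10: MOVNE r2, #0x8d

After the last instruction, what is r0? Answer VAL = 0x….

0: ✓ CMP  NZCV=1010
1: · MOVGT
2: · ADDCC
3: ✓ CMP  NZCV=1001
4: · MOVLE
5: ✓ MOVGT  r1←0x78
6: ✓ MOVNE  r3←0xc9
7: ✓ CMP  NZCV=1001
8: ✓ MOVMI  r0←0xae
9: ✓ SUBGE  r3←0x41
10: ✓ MOVNE  r2←0x8d

VAL = 0xae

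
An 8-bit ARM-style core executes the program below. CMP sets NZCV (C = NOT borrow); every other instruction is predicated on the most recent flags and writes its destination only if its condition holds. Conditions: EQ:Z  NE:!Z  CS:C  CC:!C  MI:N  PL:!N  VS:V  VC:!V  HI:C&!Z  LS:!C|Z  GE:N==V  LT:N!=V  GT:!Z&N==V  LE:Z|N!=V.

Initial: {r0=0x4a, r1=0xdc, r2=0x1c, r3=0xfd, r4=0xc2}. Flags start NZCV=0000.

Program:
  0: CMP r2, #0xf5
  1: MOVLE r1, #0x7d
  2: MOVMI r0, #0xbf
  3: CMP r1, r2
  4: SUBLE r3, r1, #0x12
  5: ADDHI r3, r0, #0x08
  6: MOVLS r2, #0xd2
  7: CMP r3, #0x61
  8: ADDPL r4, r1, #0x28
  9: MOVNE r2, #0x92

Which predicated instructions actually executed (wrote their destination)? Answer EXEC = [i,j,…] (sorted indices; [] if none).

[0] flags=0000 → (cmp)
[1] flags=0000 LE?F → skip
[2] flags=0000 MI?F → skip
[3] flags=1010 → (cmp)
[4] flags=1010 LE?T → r3=0xca
[5] flags=1010 HI?T → r3=0x52
[6] flags=1010 LS?F → skip
[7] flags=1000 → (cmp)
[8] flags=1000 PL?F → skip
[9] flags=1000 NE?T → r2=0x92

EXEC = [4,5,9]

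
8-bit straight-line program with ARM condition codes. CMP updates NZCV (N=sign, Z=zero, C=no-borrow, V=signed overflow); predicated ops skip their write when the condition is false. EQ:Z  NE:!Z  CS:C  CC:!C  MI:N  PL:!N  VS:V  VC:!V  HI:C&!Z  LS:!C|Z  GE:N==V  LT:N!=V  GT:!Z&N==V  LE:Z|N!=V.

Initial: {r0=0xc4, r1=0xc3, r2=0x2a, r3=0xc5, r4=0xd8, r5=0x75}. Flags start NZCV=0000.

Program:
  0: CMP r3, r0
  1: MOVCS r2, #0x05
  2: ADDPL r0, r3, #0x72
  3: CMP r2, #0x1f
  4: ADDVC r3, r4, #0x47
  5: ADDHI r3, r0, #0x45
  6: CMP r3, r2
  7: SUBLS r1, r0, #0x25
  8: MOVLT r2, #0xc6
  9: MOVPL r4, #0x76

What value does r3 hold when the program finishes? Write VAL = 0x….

VAL = 0x1f

[0] flags=0010 → (cmp)
[1] flags=0010 CS?T → r2=0x05
[2] flags=0010 PL?T → r0=0x37
[3] flags=1000 → (cmp)
[4] flags=1000 VC?T → r3=0x1f
[5] flags=1000 HI?F → skip
[6] flags=0010 → (cmp)
[7] flags=0010 LS?F → skip
[8] flags=0010 LT?F → skip
[9] flags=0010 PL?T → r4=0x76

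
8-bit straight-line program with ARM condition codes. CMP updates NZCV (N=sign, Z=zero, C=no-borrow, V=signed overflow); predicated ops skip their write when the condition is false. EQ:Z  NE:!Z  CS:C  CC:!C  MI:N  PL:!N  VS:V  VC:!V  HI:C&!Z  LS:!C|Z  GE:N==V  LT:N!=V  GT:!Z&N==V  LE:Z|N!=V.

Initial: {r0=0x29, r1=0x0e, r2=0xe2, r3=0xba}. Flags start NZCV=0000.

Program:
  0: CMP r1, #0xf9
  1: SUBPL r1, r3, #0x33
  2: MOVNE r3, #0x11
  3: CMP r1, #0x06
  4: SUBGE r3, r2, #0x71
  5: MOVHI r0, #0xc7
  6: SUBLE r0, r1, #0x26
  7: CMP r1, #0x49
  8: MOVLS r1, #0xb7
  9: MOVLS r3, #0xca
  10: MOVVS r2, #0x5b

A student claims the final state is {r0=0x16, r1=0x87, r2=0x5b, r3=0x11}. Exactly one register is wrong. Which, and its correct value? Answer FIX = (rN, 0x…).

0: ✓ CMP  NZCV=0000
1: ✓ SUBPL  r1←0x87
2: ✓ MOVNE  r3←0x11
3: ✓ CMP  NZCV=1010
4: · SUBGE
5: ✓ MOVHI  r0←0xc7
6: ✓ SUBLE  r0←0x61
7: ✓ CMP  NZCV=0011
8: · MOVLS
9: · MOVLS
10: ✓ MOVVS  r2←0x5b

FIX = (r0, 0x61)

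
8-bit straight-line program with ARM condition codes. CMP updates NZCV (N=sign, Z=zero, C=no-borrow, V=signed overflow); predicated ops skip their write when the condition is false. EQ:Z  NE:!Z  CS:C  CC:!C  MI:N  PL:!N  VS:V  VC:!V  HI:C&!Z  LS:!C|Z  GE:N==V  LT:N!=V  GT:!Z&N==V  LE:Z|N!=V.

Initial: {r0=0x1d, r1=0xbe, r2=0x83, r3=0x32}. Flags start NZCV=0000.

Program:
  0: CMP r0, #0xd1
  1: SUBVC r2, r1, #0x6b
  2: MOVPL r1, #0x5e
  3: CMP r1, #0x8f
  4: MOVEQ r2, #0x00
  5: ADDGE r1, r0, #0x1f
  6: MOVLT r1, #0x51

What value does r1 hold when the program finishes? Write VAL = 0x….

[0] flags=0000 → (cmp)
[1] flags=0000 VC?T → r2=0x53
[2] flags=0000 PL?T → r1=0x5e
[3] flags=1001 → (cmp)
[4] flags=1001 EQ?F → skip
[5] flags=1001 GE?T → r1=0x3c
[6] flags=1001 LT?F → skip

VAL = 0x3c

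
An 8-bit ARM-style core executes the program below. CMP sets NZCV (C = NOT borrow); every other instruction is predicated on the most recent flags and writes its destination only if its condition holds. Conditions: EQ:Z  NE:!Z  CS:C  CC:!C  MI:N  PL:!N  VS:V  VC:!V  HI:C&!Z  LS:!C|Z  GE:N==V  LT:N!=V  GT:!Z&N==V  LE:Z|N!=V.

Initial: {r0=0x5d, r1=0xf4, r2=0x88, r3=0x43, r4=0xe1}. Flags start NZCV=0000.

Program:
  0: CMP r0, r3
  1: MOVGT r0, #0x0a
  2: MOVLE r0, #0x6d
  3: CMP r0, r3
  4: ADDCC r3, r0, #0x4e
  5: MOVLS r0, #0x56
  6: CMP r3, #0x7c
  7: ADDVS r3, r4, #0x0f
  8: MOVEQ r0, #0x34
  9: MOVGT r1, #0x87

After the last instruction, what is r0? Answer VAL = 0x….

[0] flags=0010 → (cmp)
[1] flags=0010 GT?T → r0=0x0a
[2] flags=0010 LE?F → skip
[3] flags=1000 → (cmp)
[4] flags=1000 CC?T → r3=0x58
[5] flags=1000 LS?T → r0=0x56
[6] flags=1000 → (cmp)
[7] flags=1000 VS?F → skip
[8] flags=1000 EQ?F → skip
[9] flags=1000 GT?F → skip

VAL = 0x56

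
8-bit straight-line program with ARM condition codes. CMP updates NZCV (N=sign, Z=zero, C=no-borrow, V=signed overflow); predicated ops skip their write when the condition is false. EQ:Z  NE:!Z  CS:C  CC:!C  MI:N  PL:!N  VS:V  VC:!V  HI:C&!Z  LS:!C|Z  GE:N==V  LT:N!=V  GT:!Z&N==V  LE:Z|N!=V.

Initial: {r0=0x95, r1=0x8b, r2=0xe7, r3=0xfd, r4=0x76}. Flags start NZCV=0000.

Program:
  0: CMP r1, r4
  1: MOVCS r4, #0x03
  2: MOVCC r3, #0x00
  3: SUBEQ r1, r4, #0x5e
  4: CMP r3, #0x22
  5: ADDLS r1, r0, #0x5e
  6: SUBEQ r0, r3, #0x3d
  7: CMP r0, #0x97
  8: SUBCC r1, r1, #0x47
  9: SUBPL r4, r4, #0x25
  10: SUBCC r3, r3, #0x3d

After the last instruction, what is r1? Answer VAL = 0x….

VAL = 0x44

0: ✓ CMP  NZCV=0011
1: ✓ MOVCS  r4←0x03
2: · MOVCC
3: · SUBEQ
4: ✓ CMP  NZCV=1010
5: · ADDLS
6: · SUBEQ
7: ✓ CMP  NZCV=1000
8: ✓ SUBCC  r1←0x44
9: · SUBPL
10: ✓ SUBCC  r3←0xc0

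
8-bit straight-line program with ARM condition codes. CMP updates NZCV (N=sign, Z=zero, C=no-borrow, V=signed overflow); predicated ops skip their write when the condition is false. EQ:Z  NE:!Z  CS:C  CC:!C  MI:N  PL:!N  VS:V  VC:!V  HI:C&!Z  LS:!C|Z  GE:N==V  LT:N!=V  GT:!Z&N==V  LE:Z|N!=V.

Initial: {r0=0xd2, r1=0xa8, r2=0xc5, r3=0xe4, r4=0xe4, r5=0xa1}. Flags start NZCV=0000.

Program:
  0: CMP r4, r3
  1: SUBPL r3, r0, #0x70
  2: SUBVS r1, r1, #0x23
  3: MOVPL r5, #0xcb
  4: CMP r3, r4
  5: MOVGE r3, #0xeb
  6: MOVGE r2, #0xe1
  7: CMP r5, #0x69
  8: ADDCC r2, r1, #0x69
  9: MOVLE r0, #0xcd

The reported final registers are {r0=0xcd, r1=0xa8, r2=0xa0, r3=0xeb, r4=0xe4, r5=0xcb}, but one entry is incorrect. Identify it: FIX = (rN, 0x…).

[0] flags=0110 → (cmp)
[1] flags=0110 PL?T → r3=0x62
[2] flags=0110 VS?F → skip
[3] flags=0110 PL?T → r5=0xcb
[4] flags=0000 → (cmp)
[5] flags=0000 GE?T → r3=0xeb
[6] flags=0000 GE?T → r2=0xe1
[7] flags=0011 → (cmp)
[8] flags=0011 CC?F → skip
[9] flags=0011 LE?T → r0=0xcd

FIX = (r2, 0xe1)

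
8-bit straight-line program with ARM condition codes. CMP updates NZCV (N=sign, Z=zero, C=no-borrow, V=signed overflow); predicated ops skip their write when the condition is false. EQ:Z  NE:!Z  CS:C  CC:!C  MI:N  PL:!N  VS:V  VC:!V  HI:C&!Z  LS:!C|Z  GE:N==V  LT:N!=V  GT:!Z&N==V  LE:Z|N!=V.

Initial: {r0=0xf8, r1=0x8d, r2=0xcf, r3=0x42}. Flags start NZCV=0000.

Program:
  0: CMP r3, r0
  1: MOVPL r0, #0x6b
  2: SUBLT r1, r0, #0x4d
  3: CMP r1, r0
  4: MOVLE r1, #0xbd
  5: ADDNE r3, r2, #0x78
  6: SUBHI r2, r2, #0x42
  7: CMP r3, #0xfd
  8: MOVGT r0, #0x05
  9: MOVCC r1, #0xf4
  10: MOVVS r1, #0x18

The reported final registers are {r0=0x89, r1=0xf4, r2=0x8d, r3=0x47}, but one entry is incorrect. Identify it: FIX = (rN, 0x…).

FIX = (r0, 0x05)

[0] flags=0000 → (cmp)
[1] flags=0000 PL?T → r0=0x6b
[2] flags=0000 LT?F → skip
[3] flags=0011 → (cmp)
[4] flags=0011 LE?T → r1=0xbd
[5] flags=0011 NE?T → r3=0x47
[6] flags=0011 HI?T → r2=0x8d
[7] flags=0000 → (cmp)
[8] flags=0000 GT?T → r0=0x05
[9] flags=0000 CC?T → r1=0xf4
[10] flags=0000 VS?F → skip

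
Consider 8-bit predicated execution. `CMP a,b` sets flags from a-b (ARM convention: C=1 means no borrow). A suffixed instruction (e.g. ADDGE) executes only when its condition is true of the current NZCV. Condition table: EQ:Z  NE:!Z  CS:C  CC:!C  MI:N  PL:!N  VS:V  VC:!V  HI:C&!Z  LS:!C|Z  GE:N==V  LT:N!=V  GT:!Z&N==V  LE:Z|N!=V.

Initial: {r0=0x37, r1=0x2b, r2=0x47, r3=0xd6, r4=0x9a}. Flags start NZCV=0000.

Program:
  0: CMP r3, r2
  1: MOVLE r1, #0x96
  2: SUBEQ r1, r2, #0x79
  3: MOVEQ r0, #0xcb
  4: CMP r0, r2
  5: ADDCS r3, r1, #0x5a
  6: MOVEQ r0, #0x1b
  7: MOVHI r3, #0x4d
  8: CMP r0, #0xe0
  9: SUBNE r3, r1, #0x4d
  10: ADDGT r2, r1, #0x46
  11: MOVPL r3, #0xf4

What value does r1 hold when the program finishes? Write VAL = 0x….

VAL = 0x96

0: ✓ CMP  NZCV=1010
1: ✓ MOVLE  r1←0x96
2: · SUBEQ
3: · MOVEQ
4: ✓ CMP  NZCV=1000
5: · ADDCS
6: · MOVEQ
7: · MOVHI
8: ✓ CMP  NZCV=0000
9: ✓ SUBNE  r3←0x49
10: ✓ ADDGT  r2←0xdc
11: ✓ MOVPL  r3←0xf4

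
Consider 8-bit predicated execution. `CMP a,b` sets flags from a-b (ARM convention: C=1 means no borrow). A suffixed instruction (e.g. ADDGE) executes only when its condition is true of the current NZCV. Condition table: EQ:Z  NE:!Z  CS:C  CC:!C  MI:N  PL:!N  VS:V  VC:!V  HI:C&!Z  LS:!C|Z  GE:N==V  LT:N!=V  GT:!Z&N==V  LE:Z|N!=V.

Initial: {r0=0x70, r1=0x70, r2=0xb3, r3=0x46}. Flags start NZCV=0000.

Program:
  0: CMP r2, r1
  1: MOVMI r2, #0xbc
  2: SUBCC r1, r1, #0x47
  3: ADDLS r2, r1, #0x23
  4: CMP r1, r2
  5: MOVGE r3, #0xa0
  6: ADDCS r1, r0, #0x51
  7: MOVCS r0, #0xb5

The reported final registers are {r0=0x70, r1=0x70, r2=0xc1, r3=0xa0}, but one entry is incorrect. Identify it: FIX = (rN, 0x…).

[0] flags=0011 → (cmp)
[1] flags=0011 MI?F → skip
[2] flags=0011 CC?F → skip
[3] flags=0011 LS?F → skip
[4] flags=1001 → (cmp)
[5] flags=1001 GE?T → r3=0xa0
[6] flags=1001 CS?F → skip
[7] flags=1001 CS?F → skip

FIX = (r2, 0xb3)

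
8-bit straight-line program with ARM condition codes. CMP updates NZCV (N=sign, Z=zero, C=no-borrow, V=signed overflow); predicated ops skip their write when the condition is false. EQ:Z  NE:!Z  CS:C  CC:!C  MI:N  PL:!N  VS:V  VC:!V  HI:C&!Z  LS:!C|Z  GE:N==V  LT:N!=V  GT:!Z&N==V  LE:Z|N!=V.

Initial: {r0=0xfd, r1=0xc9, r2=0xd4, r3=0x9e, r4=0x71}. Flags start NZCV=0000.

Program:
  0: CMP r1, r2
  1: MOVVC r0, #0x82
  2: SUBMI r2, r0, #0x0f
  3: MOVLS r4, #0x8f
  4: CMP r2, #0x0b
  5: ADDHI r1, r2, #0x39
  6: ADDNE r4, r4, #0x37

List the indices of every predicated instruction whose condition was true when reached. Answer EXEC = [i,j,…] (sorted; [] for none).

0: ✓ CMP  NZCV=1000
1: ✓ MOVVC  r0←0x82
2: ✓ SUBMI  r2←0x73
3: ✓ MOVLS  r4←0x8f
4: ✓ CMP  NZCV=0010
5: ✓ ADDHI  r1←0xac
6: ✓ ADDNE  r4←0xc6

EXEC = [1,2,3,5,6]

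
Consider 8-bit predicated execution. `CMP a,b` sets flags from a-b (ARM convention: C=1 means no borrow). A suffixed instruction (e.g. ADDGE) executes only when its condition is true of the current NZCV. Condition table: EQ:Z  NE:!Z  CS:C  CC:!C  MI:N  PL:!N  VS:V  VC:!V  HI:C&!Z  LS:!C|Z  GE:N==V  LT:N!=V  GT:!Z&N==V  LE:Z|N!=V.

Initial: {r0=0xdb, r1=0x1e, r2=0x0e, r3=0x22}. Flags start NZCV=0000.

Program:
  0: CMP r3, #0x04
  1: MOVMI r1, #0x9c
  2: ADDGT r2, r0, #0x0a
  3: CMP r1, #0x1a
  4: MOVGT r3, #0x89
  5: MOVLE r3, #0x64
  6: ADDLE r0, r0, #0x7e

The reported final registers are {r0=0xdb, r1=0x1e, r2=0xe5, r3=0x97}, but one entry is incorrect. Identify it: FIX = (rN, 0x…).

FIX = (r3, 0x89)

0: ✓ CMP  NZCV=0010
1: · MOVMI
2: ✓ ADDGT  r2←0xe5
3: ✓ CMP  NZCV=0010
4: ✓ MOVGT  r3←0x89
5: · MOVLE
6: · ADDLE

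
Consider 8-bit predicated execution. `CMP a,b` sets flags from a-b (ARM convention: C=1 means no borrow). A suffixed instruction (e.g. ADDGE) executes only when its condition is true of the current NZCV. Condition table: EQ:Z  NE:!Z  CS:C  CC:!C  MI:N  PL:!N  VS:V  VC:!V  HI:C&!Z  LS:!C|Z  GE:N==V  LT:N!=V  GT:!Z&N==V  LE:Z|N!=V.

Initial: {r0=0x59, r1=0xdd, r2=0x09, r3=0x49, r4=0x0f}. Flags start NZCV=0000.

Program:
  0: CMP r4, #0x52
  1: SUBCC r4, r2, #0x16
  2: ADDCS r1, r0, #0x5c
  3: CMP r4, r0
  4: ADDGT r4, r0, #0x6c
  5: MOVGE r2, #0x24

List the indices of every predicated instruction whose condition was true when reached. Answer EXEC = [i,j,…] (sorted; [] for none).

EXEC = [1]

0: ✓ CMP  NZCV=1000
1: ✓ SUBCC  r4←0xf3
2: · ADDCS
3: ✓ CMP  NZCV=1010
4: · ADDGT
5: · MOVGE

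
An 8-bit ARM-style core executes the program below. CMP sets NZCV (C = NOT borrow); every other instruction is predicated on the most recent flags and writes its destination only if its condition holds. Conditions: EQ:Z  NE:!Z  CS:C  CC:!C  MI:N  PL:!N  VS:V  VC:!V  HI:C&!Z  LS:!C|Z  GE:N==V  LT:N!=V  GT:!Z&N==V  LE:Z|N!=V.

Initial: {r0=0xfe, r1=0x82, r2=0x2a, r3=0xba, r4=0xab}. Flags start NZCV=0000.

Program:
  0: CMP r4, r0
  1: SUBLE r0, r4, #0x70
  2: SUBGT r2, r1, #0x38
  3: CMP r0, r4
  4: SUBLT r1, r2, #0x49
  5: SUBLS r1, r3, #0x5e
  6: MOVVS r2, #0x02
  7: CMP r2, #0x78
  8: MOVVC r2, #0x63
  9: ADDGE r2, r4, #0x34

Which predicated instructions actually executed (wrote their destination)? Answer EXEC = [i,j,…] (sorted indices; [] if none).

EXEC = [1,5,6,8]

0: ✓ CMP  NZCV=1000
1: ✓ SUBLE  r0←0x3b
2: · SUBGT
3: ✓ CMP  NZCV=1001
4: · SUBLT
5: ✓ SUBLS  r1←0x5c
6: ✓ MOVVS  r2←0x02
7: ✓ CMP  NZCV=1000
8: ✓ MOVVC  r2←0x63
9: · ADDGE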